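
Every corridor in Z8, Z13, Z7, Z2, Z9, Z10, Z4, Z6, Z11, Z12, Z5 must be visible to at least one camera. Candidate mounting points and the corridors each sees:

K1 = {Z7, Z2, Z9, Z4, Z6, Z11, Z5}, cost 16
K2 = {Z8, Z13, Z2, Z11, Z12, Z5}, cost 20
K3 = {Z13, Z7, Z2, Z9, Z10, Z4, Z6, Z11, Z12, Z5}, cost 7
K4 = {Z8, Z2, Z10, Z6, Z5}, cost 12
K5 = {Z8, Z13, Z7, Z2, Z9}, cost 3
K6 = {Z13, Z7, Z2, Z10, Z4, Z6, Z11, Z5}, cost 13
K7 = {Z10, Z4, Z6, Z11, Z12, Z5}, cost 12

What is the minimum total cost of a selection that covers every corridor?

K3, K5 cover every corridor at cost 7 + 3 = 10.
Any cover uses at least 2 camera mounts; among all covering selections none totals below 10.

10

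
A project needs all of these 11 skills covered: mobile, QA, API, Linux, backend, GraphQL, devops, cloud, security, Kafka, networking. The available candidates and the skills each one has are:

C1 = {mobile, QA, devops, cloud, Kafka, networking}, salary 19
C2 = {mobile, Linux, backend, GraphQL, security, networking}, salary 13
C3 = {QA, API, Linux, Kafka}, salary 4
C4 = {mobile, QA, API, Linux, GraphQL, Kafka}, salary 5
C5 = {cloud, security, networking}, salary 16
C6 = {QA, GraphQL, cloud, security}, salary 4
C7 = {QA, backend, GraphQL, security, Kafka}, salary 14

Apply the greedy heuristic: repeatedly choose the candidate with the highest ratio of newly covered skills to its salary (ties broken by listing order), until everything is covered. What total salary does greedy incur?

41

Pick 1: C4 adds 6 new (mobile, QA, API, Linux, GraphQL, Kafka) at salary 5 (ratio 6/5).
Pick 2: C6 adds 2 new (cloud, security) at salary 4 (ratio 2/4).
Pick 3: C2 adds 2 new (backend, networking) at salary 13 (ratio 2/13).
Pick 4: C1 adds 1 new (devops) at salary 19 (ratio 1/19).
Greedy total salary: 5 + 4 + 13 + 19 = 41. (The true optimum is 36, so greedy overshoots here.)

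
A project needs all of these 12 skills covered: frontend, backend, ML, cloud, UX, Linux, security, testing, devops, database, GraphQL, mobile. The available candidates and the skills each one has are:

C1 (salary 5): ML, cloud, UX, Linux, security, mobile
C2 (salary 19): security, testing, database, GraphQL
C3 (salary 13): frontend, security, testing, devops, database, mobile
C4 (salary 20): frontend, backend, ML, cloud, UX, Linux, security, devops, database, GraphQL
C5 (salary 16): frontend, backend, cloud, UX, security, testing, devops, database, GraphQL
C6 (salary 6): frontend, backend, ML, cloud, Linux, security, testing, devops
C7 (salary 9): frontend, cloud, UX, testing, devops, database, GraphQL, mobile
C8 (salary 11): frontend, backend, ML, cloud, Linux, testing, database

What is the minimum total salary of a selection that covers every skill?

15

C6, C7 cover every skill at salary 6 + 9 = 15.
Any cover uses at least 2 candidates; among all covering selections none totals below 15.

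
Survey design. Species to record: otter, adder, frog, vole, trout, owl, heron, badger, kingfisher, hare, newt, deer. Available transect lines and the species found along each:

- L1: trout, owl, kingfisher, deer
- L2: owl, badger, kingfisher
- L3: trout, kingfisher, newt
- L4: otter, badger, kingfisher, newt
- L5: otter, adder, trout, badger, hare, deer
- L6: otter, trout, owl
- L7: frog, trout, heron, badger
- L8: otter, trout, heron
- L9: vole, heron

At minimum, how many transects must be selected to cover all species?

L1, L3, L5, L7, L9 together cover {otter, adder, frog, vole, trout, owl, heron, badger, kingfisher, hare, newt, deer} — every species.
No 4 of the 9 transects cover everything (all 126 size-4 selections fall short), so 5 is minimum.

5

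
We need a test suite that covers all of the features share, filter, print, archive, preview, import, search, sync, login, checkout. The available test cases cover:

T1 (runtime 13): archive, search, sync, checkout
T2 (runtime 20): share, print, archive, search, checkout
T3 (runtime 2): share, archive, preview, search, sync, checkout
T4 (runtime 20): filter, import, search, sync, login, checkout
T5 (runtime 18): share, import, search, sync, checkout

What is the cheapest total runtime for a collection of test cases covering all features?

T2, T3, T4 cover every feature at runtime 20 + 2 + 20 = 42.
Any cover uses at least 3 test cases; among all covering selections none totals below 42.

42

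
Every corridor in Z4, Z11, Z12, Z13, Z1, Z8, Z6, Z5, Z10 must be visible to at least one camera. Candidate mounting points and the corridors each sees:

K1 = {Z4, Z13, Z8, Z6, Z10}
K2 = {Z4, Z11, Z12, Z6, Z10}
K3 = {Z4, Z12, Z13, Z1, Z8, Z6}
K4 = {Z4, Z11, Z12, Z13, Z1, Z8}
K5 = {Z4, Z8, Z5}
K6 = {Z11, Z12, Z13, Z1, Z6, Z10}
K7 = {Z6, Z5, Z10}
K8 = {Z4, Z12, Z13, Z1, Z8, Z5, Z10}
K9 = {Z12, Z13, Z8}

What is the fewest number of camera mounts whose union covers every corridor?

2

K2, K8 together cover {Z4, Z11, Z12, Z13, Z1, Z8, Z6, Z5, Z10} — every corridor.
No single camera mount contains all 9 corridors, so 2 is optimal.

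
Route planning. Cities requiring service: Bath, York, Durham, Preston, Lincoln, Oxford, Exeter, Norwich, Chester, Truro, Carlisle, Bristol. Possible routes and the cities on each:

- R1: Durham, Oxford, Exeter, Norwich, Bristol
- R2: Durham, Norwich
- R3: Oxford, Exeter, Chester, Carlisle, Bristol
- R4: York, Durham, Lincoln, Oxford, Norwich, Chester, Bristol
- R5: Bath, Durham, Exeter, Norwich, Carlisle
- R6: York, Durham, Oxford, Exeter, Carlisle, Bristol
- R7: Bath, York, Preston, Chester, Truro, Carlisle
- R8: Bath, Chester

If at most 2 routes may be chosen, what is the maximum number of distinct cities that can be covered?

11

Choosing R1, R7 covers {Bath, York, Durham, Preston, Oxford, Exeter, Norwich, Chester, Truro, Carlisle, Bristol} — 11 cities.
No choice of 2 routes does better; here Lincoln is left uncovered.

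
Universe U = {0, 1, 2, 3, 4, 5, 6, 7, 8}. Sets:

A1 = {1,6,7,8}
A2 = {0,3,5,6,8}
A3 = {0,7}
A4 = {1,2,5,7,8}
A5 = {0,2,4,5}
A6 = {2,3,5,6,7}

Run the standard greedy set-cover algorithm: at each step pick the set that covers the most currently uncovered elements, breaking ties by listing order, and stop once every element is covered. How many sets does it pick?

Pick 1: A2 covers 5 new elements (0, 3, 5, 6, 8).
Pick 2: A4 covers 3 new elements (1, 2, 7).
Pick 3: A5 covers 1 new elements (4).
Greedy uses 3 sets.

3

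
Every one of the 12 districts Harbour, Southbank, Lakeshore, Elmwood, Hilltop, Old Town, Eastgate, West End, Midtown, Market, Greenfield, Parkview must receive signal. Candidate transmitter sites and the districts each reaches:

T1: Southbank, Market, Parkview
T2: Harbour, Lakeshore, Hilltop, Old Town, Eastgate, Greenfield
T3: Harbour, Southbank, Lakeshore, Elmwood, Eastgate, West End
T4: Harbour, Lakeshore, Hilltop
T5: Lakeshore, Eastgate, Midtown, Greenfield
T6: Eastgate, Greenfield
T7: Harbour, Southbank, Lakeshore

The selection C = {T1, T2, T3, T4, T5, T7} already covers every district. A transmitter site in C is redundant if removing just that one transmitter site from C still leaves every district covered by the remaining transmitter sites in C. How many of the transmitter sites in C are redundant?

Drop T1: Market, Parkview uncovered — not redundant.
Drop T2: Old Town uncovered — not redundant.
Drop T3: Elmwood, West End uncovered — not redundant.
Drop T4: the rest still cover every district — redundant.
Drop T5: Midtown uncovered — not redundant.
Drop T7: the rest still cover every district — redundant.
2 redundant: T4, T7.

2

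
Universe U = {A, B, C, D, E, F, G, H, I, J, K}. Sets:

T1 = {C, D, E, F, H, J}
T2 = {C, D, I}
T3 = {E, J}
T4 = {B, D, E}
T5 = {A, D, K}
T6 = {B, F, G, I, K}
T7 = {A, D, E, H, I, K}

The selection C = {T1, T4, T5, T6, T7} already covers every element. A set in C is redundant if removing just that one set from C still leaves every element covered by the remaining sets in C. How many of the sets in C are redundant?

3

Drop T1: C, J uncovered — not redundant.
Drop T4: the rest still cover every element — redundant.
Drop T5: the rest still cover every element — redundant.
Drop T6: G uncovered — not redundant.
Drop T7: the rest still cover every element — redundant.
3 redundant: T4, T5, T7.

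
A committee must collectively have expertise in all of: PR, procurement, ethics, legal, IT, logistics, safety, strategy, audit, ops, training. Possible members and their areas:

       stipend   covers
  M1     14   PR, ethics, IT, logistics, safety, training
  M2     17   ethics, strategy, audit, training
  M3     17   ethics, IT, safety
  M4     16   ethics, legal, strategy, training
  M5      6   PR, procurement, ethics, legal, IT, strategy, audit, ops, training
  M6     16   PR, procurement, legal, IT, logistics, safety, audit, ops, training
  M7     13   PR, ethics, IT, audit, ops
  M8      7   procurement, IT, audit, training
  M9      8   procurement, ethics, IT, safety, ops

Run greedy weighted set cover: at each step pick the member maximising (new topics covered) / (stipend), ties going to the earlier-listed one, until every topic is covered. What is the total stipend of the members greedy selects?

Pick 1: M5 adds 9 new (PR, procurement, ethics, legal, IT, strategy, audit, ops, training) at stipend 6 (ratio 9/6).
Pick 2: M1 adds 2 new (logistics, safety) at stipend 14 (ratio 2/14).
Greedy total stipend: 6 + 14 = 20.

20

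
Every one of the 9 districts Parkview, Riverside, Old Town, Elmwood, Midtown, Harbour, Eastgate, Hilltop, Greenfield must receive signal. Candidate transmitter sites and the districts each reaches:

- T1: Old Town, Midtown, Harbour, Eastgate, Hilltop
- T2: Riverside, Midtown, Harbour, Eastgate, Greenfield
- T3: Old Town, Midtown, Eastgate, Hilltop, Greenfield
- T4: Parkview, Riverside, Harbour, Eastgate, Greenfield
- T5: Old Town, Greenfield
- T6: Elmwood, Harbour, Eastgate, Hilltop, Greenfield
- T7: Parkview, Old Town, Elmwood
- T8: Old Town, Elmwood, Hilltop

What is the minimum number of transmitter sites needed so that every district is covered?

T1, T2, T7 together cover {Parkview, Riverside, Old Town, Elmwood, Midtown, Harbour, Eastgate, Hilltop, Greenfield} — every district.
No 2 of the 8 transmitter sites cover everything (all 28 pairs fall short), so 3 is minimum.

3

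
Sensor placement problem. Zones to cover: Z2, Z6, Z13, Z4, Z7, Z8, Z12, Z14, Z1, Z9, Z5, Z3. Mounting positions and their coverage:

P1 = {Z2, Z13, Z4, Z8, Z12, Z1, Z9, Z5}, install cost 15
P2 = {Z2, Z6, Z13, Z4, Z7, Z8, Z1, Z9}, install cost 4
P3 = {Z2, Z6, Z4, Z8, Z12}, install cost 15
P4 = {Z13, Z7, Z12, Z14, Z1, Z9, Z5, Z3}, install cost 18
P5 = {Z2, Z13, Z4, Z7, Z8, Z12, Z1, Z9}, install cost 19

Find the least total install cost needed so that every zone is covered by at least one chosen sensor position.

22

P2, P4 cover every zone at install cost 4 + 18 = 22.
Any cover uses at least 2 sensor positions; among all covering selections none totals below 22.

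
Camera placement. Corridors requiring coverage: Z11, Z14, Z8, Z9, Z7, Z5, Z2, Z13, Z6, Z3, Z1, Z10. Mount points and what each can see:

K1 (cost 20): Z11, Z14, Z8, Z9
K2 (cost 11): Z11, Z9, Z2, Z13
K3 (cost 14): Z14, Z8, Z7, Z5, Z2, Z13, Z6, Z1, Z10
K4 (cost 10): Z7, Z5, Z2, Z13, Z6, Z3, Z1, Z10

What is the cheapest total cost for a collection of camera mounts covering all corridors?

K1, K4 cover every corridor at cost 20 + 10 = 30.
Any cover uses at least 2 camera mounts; among all covering selections none totals below 30.

30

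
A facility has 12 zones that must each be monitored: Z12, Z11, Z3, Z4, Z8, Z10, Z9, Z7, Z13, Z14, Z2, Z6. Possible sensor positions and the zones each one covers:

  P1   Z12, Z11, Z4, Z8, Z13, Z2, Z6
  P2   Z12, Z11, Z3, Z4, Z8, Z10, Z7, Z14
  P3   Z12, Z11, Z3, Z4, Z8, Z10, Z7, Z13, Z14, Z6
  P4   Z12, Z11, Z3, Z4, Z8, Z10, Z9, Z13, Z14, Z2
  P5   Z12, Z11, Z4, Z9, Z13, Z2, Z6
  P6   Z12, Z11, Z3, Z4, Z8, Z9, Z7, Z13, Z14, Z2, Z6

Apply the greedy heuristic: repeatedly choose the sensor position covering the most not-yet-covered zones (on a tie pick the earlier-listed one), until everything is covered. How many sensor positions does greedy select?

2

Pick 1: P6 covers 11 new zones (Z12, Z11, Z3, Z4, Z8, Z9, Z7, Z13, Z14, Z2, Z6).
Pick 2: P2 covers 1 new zones (Z10).
Greedy uses 2 sensor positions.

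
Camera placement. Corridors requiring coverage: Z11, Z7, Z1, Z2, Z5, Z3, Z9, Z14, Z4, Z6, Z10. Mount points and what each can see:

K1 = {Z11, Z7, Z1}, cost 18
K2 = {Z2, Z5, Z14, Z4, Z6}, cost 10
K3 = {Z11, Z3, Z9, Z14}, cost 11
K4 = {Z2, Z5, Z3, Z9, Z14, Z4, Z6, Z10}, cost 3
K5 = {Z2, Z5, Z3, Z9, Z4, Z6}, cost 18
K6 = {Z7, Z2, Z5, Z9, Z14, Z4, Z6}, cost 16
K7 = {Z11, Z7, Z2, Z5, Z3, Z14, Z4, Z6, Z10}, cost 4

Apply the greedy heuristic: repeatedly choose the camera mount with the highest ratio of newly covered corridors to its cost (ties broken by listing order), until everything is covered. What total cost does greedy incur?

25

Pick 1: K4 adds 8 new (Z2, Z5, Z3, Z9, Z14, Z4, Z6, Z10) at cost 3 (ratio 8/3).
Pick 2: K7 adds 2 new (Z11, Z7) at cost 4 (ratio 2/4).
Pick 3: K1 adds 1 new (Z1) at cost 18 (ratio 1/18).
Greedy total cost: 3 + 4 + 18 = 25. (The true optimum is 21, so greedy overshoots here.)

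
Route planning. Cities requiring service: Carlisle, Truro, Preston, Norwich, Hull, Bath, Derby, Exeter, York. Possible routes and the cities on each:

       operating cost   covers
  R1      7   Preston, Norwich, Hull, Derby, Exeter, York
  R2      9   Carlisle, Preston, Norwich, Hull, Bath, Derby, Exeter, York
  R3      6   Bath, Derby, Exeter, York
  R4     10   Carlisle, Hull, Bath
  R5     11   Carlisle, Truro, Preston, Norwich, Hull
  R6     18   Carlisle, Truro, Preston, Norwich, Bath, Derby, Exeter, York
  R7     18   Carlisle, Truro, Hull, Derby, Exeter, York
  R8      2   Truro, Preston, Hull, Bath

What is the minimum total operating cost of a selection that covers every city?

R2, R8 cover every city at operating cost 9 + 2 = 11.
Any cover uses at least 2 routes; among all covering selections none totals below 11.

11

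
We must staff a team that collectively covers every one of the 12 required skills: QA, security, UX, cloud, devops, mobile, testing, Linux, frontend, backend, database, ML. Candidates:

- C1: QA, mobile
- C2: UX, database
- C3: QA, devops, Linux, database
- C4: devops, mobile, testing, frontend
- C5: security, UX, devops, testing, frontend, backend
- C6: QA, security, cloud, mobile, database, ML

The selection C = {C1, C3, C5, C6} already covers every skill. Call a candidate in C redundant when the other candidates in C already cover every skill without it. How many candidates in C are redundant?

Drop C1: the rest still cover every skill — redundant.
Drop C3: Linux uncovered — not redundant.
Drop C5: UX, testing, frontend, backend uncovered — not redundant.
Drop C6: cloud, ML uncovered — not redundant.
1 redundant: C1.

1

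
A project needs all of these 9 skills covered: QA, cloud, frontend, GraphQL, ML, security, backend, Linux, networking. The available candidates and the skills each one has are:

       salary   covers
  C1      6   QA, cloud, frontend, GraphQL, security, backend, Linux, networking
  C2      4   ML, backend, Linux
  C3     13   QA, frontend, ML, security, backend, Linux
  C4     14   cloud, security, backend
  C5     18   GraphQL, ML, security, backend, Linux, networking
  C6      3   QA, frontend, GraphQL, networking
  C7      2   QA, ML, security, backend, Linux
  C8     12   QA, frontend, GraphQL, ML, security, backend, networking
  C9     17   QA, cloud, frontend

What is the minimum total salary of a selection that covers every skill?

8

C1, C7 cover every skill at salary 6 + 2 = 8.
Any cover uses at least 2 candidates; among all covering selections none totals below 8.
Greedy by coverage-per-salary would pick C7, C6, C1 for 11 — worse than the optimum 8.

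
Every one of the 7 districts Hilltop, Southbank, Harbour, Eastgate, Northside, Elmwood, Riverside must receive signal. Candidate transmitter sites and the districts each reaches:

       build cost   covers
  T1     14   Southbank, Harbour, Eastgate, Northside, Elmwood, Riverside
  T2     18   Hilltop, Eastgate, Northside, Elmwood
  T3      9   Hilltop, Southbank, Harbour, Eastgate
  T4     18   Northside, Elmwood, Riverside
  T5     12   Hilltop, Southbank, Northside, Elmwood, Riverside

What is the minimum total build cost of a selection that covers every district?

21

T3, T5 cover every district at build cost 9 + 12 = 21.
Any cover uses at least 2 transmitter sites; among all covering selections none totals below 21.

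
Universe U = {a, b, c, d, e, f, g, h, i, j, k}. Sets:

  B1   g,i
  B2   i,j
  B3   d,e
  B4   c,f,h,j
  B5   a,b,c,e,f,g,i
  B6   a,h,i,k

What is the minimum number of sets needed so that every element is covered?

4

B2, B3, B5, B6 together cover {a, b, c, d, e, f, g, h, i, j, k} — every element.
No 3 of the 6 sets cover everything (all 20 triples fall short), so 4 is minimum.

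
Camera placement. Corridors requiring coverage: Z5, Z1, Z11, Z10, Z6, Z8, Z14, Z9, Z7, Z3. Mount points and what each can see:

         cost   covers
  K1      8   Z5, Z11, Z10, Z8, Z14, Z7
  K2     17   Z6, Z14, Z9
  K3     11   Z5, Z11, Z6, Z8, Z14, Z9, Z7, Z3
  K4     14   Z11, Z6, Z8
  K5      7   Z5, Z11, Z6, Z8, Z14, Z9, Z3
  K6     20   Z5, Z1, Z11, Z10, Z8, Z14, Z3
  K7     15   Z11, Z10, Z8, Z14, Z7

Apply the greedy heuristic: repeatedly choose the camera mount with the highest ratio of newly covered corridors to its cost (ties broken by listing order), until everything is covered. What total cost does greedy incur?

35

Pick 1: K5 adds 7 new (Z5, Z11, Z6, Z8, Z14, Z9, Z3) at cost 7 (ratio 7/7).
Pick 2: K1 adds 2 new (Z10, Z7) at cost 8 (ratio 2/8).
Pick 3: K6 adds 1 new (Z1) at cost 20 (ratio 1/20).
Greedy total cost: 7 + 8 + 20 = 35. (The true optimum is 31, so greedy overshoots here.)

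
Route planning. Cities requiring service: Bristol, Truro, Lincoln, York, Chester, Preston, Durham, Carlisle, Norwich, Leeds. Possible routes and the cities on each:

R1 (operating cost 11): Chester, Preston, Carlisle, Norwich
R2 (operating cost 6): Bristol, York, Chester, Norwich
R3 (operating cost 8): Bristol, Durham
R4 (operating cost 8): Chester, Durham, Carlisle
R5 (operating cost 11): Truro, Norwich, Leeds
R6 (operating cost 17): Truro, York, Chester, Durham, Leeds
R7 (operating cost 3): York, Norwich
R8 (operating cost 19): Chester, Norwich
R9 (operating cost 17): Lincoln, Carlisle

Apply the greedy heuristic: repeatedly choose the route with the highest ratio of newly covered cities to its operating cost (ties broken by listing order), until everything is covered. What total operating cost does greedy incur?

Pick 1: R2 adds 4 new (Bristol, York, Chester, Norwich) at operating cost 6 (ratio 4/6).
Pick 2: R4 adds 2 new (Durham, Carlisle) at operating cost 8 (ratio 2/8).
Pick 3: R5 adds 2 new (Truro, Leeds) at operating cost 11 (ratio 2/11).
Pick 4: R1 adds 1 new (Preston) at operating cost 11 (ratio 1/11).
Pick 5: R9 adds 1 new (Lincoln) at operating cost 17 (ratio 1/17).
Greedy total operating cost: 6 + 8 + 11 + 11 + 17 = 53. (The true optimum is 50, so greedy overshoots here.)

53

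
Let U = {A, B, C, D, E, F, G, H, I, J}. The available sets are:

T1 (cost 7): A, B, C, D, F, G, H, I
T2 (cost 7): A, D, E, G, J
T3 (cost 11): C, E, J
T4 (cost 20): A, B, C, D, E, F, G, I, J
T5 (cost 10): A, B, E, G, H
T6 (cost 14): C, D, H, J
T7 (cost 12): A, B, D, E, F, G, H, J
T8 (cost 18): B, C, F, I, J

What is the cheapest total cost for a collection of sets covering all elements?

14

T1, T2 cover every element at cost 7 + 7 = 14.
Any cover uses at least 2 sets; among all covering selections none totals below 14.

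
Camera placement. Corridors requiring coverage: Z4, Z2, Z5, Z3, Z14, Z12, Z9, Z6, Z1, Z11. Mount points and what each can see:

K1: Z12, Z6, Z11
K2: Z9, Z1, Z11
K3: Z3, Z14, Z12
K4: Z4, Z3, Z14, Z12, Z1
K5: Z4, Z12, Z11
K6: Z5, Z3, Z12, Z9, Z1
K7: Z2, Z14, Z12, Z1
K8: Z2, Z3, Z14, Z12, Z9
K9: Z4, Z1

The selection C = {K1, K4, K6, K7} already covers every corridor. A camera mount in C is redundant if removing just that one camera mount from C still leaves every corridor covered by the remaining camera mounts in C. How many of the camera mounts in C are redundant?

0

Drop K1: Z6, Z11 uncovered — not redundant.
Drop K4: Z4 uncovered — not redundant.
Drop K6: Z5, Z9 uncovered — not redundant.
Drop K7: Z2 uncovered — not redundant.
None of the camera mounts in C is redundant.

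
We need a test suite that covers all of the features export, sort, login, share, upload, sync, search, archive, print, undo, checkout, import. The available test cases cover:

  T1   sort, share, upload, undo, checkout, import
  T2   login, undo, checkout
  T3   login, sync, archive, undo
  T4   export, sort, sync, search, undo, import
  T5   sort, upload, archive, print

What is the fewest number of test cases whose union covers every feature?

4

T1, T2, T4, T5 together cover {export, sort, login, share, upload, sync, search, archive, print, undo, checkout, import} — every feature.
No 3 of the 5 test cases cover everything (all 10 triples fall short), so 4 is minimum.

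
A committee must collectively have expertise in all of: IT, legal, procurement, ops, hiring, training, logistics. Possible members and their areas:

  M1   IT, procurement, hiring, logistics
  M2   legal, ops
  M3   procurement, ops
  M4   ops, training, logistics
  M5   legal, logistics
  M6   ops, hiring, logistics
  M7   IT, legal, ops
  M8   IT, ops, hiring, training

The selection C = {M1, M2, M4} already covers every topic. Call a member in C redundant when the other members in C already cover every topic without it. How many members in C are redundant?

0

Drop M1: IT, procurement, hiring uncovered — not redundant.
Drop M2: legal uncovered — not redundant.
Drop M4: training uncovered — not redundant.
None of the members in C is redundant.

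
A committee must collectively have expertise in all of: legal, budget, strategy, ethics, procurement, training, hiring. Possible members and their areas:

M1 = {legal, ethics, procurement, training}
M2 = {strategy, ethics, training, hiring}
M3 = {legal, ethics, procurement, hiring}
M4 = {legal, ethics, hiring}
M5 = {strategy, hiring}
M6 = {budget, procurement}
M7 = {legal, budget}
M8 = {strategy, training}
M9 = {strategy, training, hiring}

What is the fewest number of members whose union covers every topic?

3

M1, M2, M6 together cover {legal, budget, strategy, ethics, procurement, training, hiring} — every topic.
No 2 of the 9 members cover everything (all 36 pairs fall short), so 3 is minimum.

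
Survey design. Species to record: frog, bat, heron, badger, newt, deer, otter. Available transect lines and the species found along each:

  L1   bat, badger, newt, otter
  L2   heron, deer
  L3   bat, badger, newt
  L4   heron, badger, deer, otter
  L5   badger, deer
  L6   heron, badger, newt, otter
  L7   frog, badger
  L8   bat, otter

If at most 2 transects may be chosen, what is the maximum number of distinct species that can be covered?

6

Choosing L1, L2 covers {bat, heron, badger, newt, deer, otter} — 6 species.
No choice of 2 transects does better; here frog is left uncovered.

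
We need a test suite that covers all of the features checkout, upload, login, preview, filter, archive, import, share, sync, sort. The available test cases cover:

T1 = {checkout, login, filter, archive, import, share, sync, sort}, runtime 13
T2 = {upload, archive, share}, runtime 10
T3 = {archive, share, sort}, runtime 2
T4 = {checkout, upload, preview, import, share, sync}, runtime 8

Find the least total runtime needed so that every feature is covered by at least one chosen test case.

T1, T4 cover every feature at runtime 13 + 8 = 21.
Any cover uses at least 2 test cases; among all covering selections none totals below 21.
Greedy by coverage-per-runtime would pick T3, T4, T1 for 23 — worse than the optimum 21.

21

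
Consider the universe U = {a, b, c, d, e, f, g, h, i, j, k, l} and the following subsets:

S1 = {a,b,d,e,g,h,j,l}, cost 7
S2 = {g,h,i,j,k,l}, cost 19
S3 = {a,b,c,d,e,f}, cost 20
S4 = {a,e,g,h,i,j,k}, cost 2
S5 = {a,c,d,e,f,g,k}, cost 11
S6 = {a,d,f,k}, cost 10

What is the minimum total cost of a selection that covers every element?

S1, S4, S5 cover every element at cost 7 + 2 + 11 = 20.
Any cover uses at least 2 sets; among all covering selections none totals below 20.

20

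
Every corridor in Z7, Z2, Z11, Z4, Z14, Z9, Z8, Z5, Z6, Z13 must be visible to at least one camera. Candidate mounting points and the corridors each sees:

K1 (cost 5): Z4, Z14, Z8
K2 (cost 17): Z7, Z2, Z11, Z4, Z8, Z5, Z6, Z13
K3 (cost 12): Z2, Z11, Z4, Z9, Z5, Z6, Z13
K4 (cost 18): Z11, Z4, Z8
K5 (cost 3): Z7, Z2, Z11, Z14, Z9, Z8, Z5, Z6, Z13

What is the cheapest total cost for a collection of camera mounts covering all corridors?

8

K1, K5 cover every corridor at cost 5 + 3 = 8.
Any cover uses at least 2 camera mounts; among all covering selections none totals below 8.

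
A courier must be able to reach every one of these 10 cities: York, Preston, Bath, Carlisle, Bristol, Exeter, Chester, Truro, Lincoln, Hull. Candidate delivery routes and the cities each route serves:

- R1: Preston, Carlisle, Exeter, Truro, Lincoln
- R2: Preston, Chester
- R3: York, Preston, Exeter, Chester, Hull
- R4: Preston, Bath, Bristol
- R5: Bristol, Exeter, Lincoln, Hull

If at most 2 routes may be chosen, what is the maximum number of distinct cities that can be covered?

Choosing R1, R3 covers {York, Preston, Carlisle, Exeter, Chester, Truro, Lincoln, Hull} — 8 cities.
No choice of 2 routes does better; here Bath, Bristol are left uncovered.

8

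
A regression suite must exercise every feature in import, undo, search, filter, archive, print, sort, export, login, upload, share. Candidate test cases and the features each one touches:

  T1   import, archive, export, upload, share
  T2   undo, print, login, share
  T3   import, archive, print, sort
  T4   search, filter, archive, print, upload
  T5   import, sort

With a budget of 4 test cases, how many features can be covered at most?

11

Choosing T1, T2, T3, T4 covers {import, undo, search, filter, archive, print, sort, export, login, upload, share} — 11 features.
That is all 11 features.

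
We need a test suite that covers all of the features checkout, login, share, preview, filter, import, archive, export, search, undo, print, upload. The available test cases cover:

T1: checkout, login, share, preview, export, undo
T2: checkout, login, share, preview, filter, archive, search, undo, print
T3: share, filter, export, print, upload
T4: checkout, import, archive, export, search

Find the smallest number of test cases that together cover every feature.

3

T1, T3, T4 together cover {checkout, login, share, preview, filter, import, archive, export, search, undo, print, upload} — every feature.
No 2 of the 4 test cases cover everything (all 6 pairs fall short), so 3 is minimum.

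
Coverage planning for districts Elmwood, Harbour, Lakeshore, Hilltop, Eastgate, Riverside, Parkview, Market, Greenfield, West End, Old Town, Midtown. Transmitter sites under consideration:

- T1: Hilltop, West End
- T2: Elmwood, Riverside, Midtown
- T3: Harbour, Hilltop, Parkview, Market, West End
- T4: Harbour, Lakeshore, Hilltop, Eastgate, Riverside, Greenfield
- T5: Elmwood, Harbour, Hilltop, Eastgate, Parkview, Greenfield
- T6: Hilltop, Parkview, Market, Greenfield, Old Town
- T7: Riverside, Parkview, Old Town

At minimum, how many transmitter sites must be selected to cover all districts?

4

T1, T2, T4, T6 together cover {Elmwood, Harbour, Lakeshore, Hilltop, Eastgate, Riverside, Parkview, Market, Greenfield, West End, Old Town, Midtown} — every district.
No 3 of the 7 transmitter sites cover everything (all 35 triples fall short), so 4 is minimum.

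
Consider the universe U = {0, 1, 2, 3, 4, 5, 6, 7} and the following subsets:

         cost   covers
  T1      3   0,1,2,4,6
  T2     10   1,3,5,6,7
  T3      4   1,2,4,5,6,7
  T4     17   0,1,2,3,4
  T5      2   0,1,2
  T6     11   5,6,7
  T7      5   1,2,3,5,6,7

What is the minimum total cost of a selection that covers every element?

T1, T7 cover every element at cost 3 + 5 = 8.
Any cover uses at least 2 sets; among all covering selections none totals below 8.

8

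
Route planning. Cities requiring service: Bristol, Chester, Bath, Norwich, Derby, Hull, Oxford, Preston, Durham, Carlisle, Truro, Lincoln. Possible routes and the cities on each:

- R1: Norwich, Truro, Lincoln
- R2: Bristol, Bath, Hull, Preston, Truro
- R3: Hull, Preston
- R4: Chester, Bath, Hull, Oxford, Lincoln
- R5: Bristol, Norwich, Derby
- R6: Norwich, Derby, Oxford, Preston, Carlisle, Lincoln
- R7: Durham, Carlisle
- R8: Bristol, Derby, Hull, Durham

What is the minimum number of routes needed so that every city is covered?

R1, R4, R6, R8 together cover {Bristol, Chester, Bath, Norwich, Derby, Hull, Oxford, Preston, Durham, Carlisle, Truro, Lincoln} — every city.
No 3 of the 8 routes cover everything (all 56 triples fall short), so 4 is minimum.

4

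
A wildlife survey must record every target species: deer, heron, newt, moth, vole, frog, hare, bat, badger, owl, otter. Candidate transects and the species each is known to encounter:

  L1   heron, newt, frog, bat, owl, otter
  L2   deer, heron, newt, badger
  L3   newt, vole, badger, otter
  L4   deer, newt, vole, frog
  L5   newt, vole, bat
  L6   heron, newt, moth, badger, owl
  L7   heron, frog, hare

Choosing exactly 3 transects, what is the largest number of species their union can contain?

Choosing L1, L4, L6 covers {deer, heron, newt, moth, vole, frog, bat, badger, owl, otter} — 10 species.
No choice of 3 transects does better; here hare is left uncovered.

10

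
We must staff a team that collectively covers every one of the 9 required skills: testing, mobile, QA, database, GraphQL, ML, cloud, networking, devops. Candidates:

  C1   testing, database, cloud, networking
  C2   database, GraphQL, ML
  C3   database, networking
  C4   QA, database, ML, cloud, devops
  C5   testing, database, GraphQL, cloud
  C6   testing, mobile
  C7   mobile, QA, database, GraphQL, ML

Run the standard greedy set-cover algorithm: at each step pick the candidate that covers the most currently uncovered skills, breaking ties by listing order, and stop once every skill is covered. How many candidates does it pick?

Pick 1: C4 covers 5 new skills (QA, database, ML, cloud, devops).
Pick 2: C1 covers 2 new skills (testing, networking).
Pick 3: C7 covers 2 new skills (mobile, GraphQL).
Greedy uses 3 candidates.

3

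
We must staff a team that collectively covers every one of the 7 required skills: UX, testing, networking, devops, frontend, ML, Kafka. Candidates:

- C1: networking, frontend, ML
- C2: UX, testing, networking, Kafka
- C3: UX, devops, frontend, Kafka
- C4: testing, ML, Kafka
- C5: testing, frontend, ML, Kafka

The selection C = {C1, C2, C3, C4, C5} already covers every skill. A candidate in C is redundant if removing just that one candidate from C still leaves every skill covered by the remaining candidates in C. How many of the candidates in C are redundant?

Drop C1: the rest still cover every skill — redundant.
Drop C2: the rest still cover every skill — redundant.
Drop C3: devops uncovered — not redundant.
Drop C4: the rest still cover every skill — redundant.
Drop C5: the rest still cover every skill — redundant.
4 redundant: C1, C2, C4, C5.

4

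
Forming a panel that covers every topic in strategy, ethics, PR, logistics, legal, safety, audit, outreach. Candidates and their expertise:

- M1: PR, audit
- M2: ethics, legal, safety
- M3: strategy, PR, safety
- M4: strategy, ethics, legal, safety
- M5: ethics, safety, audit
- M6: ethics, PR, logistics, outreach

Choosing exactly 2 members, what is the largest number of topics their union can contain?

Choosing M4, M6 covers {strategy, ethics, PR, logistics, legal, safety, outreach} — 7 topics.
No choice of 2 members does better; here audit is left uncovered.

7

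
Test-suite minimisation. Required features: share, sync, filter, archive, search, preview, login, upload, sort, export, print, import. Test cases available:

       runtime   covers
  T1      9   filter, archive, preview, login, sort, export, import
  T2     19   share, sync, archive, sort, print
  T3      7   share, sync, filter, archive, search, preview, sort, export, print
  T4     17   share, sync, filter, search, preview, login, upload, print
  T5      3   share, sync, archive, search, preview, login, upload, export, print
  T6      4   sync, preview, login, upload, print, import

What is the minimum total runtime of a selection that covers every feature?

11

T3, T6 cover every feature at runtime 7 + 4 = 11.
Any cover uses at least 2 test cases; among all covering selections none totals below 11.
Greedy by coverage-per-runtime would pick T5, T1 for 12 — worse than the optimum 11.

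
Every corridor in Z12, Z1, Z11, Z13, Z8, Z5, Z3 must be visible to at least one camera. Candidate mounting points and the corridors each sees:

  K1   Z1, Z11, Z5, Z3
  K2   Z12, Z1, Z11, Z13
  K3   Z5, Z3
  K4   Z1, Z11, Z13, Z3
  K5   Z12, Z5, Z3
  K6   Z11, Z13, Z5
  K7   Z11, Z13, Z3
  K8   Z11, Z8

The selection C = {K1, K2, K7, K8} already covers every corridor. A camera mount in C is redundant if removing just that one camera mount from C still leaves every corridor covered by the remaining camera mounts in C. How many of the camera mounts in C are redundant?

Drop K1: Z5 uncovered — not redundant.
Drop K2: Z12 uncovered — not redundant.
Drop K7: the rest still cover every corridor — redundant.
Drop K8: Z8 uncovered — not redundant.
1 redundant: K7.

1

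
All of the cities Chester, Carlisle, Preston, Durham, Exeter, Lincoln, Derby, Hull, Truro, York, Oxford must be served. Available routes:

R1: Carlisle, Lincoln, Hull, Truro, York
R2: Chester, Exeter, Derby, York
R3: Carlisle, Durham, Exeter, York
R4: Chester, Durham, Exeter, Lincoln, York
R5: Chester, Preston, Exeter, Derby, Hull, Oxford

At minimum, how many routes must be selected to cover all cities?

3

R1, R3, R5 together cover {Chester, Carlisle, Preston, Durham, Exeter, Lincoln, Derby, Hull, Truro, York, Oxford} — every city.
No 2 of the 5 routes cover everything (all 10 pairs fall short), so 3 is minimum.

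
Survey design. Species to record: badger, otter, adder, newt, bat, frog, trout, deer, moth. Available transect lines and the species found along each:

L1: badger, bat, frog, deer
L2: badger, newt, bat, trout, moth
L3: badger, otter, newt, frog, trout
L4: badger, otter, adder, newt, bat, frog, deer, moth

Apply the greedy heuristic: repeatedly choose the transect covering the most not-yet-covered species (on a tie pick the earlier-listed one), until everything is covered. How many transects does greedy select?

Pick 1: L4 covers 8 new species (badger, otter, adder, newt, bat, frog, deer, moth).
Pick 2: L2 covers 1 new species (trout).
Greedy uses 2 transects.

2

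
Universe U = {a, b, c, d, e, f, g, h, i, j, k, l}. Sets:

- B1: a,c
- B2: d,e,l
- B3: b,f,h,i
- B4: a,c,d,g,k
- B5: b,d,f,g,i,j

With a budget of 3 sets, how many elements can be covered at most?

Choosing B2, B3, B4 covers {a, b, c, d, e, f, g, h, i, k, l} — 11 elements.
No choice of 3 sets does better; here j is left uncovered.

11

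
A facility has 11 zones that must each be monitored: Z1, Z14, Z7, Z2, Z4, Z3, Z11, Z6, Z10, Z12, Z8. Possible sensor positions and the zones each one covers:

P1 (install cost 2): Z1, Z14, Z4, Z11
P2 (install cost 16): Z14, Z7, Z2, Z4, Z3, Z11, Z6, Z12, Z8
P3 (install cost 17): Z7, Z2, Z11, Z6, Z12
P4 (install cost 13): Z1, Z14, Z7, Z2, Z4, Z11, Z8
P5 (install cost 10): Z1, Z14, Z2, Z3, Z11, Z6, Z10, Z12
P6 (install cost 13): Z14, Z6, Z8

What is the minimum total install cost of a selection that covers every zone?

P4, P5 cover every zone at install cost 13 + 10 = 23.
Any cover uses at least 2 sensor positions; among all covering selections none totals below 23.
Greedy by coverage-per-install cost would pick P1, P5, P4 for 25 — worse than the optimum 23.

23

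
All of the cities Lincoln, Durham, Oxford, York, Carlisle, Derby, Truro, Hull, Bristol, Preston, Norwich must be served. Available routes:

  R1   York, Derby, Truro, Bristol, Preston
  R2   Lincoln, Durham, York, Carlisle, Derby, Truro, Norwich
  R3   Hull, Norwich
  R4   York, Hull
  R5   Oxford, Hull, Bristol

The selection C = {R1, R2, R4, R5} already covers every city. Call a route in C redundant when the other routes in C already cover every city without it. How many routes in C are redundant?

1

Drop R1: Preston uncovered — not redundant.
Drop R2: Lincoln, Durham, Carlisle, Norwich uncovered — not redundant.
Drop R4: the rest still cover every city — redundant.
Drop R5: Oxford uncovered — not redundant.
1 redundant: R4.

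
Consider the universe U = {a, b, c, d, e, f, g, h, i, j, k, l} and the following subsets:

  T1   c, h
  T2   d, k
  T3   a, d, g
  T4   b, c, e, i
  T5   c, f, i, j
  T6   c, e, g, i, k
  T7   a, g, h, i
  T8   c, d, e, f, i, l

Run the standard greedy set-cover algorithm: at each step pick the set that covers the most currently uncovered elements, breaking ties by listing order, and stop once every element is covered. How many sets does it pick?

Pick 1: T8 covers 6 new elements (c, d, e, f, i, l).
Pick 2: T7 covers 3 new elements (a, g, h).
Pick 3: T2 covers 1 new elements (k).
Pick 4: T4 covers 1 new elements (b).
Pick 5: T5 covers 1 new elements (j).
Greedy uses 5 sets.

5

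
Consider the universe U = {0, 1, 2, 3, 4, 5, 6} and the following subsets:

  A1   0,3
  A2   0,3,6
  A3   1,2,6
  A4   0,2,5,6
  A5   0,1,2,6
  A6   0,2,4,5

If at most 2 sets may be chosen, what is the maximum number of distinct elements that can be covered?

6

Choosing A2, A6 covers {0, 2, 3, 4, 5, 6} — 6 elements.
No choice of 2 sets does better; here 1 is left uncovered.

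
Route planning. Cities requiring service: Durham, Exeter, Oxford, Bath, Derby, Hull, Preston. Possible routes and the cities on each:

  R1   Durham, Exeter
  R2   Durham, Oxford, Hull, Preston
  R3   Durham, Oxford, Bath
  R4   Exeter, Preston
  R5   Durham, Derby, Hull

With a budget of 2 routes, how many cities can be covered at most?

Choosing R1, R2 covers {Durham, Exeter, Oxford, Hull, Preston} — 5 cities.
No choice of 2 routes does better; here Bath, Derby are left uncovered.

5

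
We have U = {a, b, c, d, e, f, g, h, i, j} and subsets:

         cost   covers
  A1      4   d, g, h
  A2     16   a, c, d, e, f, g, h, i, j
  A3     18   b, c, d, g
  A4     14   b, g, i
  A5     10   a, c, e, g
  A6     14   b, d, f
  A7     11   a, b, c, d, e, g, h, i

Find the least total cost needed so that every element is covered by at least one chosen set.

27

A2, A7 cover every element at cost 16 + 11 = 27.
Any cover uses at least 2 sets; among all covering selections none totals below 27.
Greedy by coverage-per-cost would pick A1, A7, A2 for 31 — worse than the optimum 27.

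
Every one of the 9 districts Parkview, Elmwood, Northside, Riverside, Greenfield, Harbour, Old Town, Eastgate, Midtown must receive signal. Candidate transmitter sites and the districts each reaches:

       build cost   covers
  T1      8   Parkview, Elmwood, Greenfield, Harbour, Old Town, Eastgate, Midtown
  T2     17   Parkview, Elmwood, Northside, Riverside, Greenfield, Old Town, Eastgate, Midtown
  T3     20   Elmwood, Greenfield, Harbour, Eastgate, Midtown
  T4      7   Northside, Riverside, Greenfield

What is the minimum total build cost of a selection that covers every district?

T1, T4 cover every district at build cost 8 + 7 = 15.
Any cover uses at least 2 transmitter sites; among all covering selections none totals below 15.

15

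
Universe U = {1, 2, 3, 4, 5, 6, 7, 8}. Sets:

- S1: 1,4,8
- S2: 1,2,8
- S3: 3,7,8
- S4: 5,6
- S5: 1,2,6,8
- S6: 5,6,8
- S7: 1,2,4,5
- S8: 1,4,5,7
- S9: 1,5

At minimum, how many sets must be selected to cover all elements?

3

S3, S4, S7 together cover {1, 2, 3, 4, 5, 6, 7, 8} — every element.
No 2 of the 9 sets cover everything (all 36 pairs fall short), so 3 is minimum.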